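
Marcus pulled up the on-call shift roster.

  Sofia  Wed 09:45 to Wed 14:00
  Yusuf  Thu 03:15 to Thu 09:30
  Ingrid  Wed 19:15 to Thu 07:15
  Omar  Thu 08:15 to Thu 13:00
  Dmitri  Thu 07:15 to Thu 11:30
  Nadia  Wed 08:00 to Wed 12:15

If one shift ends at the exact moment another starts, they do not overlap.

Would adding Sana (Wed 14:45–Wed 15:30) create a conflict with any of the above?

No — it doesn't clash with anything

Nadia: ends Wed 12:15 at or before Sana starts Wed 14:45 → clear.
Sofia: ends Wed 14:00 at or before Sana starts Wed 14:45 → clear.
Ingrid: starts Wed 19:15 at or after Sana ends Wed 15:30 → clear.
Yusuf: starts Thu 03:15 at or after Sana ends Wed 15:30 → clear.
Dmitri: starts Thu 07:15 at or after Sana ends Wed 15:30 → clear.
Omar: starts Thu 08:15 at or after Sana ends Wed 15:30 → clear.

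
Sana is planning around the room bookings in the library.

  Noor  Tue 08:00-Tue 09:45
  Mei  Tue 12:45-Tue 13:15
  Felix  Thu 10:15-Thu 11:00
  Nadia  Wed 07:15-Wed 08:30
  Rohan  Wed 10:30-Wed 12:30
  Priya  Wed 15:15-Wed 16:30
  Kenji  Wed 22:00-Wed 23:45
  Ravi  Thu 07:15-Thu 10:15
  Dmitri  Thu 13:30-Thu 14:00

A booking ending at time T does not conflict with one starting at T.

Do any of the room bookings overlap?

Check each pair: they overlap iff neither finishes before the other starts.
Sorted by start: Noor, Mei, Nadia, Rohan, Priya, Kenji, Ravi, Felix, Dmitri.
Mei starts after Noor ends, so Noor has no further overlaps.
Nadia starts after Mei ends, so Mei has no further overlaps.
Rohan starts after Nadia ends, so Nadia has no further overlaps.
Priya starts after Rohan ends, so Rohan has no further overlaps.
Kenji starts after Priya ends, so Priya has no further overlaps.
Ravi starts after Kenji ends, so Kenji has no further overlaps.
Felix starts exactly when Ravi ends (back-to-back, no overlap), so Ravi has no further overlaps.
Dmitri starts after Felix ends.
Every pair is clear; the schedule has no overlaps.

No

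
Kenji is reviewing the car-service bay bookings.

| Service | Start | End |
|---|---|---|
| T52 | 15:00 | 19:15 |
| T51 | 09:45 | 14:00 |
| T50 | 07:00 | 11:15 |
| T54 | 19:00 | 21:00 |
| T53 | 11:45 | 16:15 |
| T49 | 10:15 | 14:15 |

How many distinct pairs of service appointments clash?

7

Sorted by start: T50, T51, T49, T53, T52, T54.
T51 starts before T50 ends → T50 and T51 overlap.
T49 starts before T50 ends → T50 and T49 overlap.
T53 starts after T50 ends, so nothing later overlaps T50 either.
T49 starts before T51 ends → T51 and T49 overlap.
T53 starts before T51 ends → T51 and T53 overlap.
T52 starts after T51 ends, so nothing later overlaps T51 either.
T53 starts before T49 ends → T49 and T53 overlap.
T52 starts after T49 ends, so nothing later overlaps T49 either.
T52 starts before T53 ends → T53 and T52 overlap.
T54 starts after T53 ends.
T54 starts before T52 ends → T52 and T54 overlap.
Overlapping pairs: T49 & T50, T49 & T51, T49 & T53, T50 & T51, T51 & T53, T52 & T53, T52 & T54 — 7 in total.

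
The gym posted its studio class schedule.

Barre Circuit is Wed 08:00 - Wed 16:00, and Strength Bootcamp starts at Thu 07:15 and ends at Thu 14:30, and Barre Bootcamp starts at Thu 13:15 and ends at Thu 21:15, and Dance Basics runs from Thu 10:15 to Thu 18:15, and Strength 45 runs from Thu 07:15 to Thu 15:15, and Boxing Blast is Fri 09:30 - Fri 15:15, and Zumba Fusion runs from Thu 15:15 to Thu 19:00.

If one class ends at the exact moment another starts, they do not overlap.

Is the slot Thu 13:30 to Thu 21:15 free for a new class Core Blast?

Barre Circuit: ends Wed 16:00 at or before Core Blast starts Thu 13:30 → clear.
Strength Bootcamp: starts Thu 07:15 before Core Blast ends Thu 21:15, and ends Thu 14:30 after Core Blast starts Thu 13:30 → overlap.
Strength 45: starts Thu 07:15 before Core Blast ends Thu 21:15, and ends Thu 15:15 after Core Blast starts Thu 13:30 → overlap.
Dance Basics: starts Thu 10:15 before Core Blast ends Thu 21:15, and ends Thu 18:15 after Core Blast starts Thu 13:30 → overlap.
Barre Bootcamp: starts Thu 13:15 before Core Blast ends Thu 21:15, and ends Thu 21:15 after Core Blast starts Thu 13:30 → overlap.
Zumba Fusion: starts Thu 15:15 before Core Blast ends Thu 21:15, and ends Thu 19:00 after Core Blast starts Thu 13:30 → overlap.
Boxing Blast: starts Fri 09:30 at or after Core Blast ends Thu 21:15 → clear.
Core Blast overlaps Strength Bootcamp, Barre Bootcamp, Dance Basics, Strength 45, Zumba Fusion.

No — it overlaps Barre Bootcamp, Dance Basics, Strength 45, Strength Bootcamp, Zumba Fusion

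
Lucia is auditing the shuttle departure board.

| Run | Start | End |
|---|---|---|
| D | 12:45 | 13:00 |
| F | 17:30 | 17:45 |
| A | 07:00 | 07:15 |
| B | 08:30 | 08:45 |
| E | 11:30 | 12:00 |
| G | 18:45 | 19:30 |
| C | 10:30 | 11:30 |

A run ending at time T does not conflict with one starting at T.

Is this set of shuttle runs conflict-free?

Sorted by start: A, B, C, E, D, F, G.
B starts after A ends — done with A.
C starts after B ends — done with B.
E starts exactly when C ends (back-to-back, no overlap) — done with C.
D starts after E ends — done with E.
F starts after D ends — done with D.
G starts after F ends.
Every pair is clear; the schedule has no overlaps.

Yes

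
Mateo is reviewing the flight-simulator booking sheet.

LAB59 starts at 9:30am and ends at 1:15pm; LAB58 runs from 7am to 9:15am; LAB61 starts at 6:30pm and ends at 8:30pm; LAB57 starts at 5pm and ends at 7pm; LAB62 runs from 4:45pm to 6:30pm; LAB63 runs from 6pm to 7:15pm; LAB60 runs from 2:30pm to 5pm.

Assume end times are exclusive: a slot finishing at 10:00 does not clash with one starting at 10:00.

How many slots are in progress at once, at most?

3

Walk through starts and ends in time order (an end at T is processed before a start at T):
7am start LAB58 → 1
9:15am end LAB58 → 0
9:30am start LAB59 → 1
1:15pm end LAB59 → 0
2:30pm start LAB60 → 1
4:45pm start LAB62 → 2
5pm end LAB60 → 1
5pm start LAB57 → 2
6pm start LAB63 → 3
6:30pm end LAB62 → 2
6:30pm start LAB61 → 3
7pm end LAB57 → 2
7:15pm end LAB63 → 1
8:30pm end LAB61 → 0
Peak is 3, at 6pm (LAB57, LAB62, LAB63).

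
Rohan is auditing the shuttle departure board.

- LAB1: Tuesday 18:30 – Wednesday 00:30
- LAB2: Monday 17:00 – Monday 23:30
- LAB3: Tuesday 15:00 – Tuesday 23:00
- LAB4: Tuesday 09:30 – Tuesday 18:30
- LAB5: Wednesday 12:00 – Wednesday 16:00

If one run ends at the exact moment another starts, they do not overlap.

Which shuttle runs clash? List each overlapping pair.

Check each pair: they overlap iff neither finishes before the other starts.
Sorted by start: LAB2, LAB4, LAB3, LAB1, LAB5.
LAB4 starts after LAB2 ends — done with LAB2.
LAB3 starts before LAB4 ends → LAB4 and LAB3 overlap.
LAB1 starts exactly when LAB4 ends (back-to-back, no overlap) — done with LAB4.
LAB1 starts before LAB3 ends → LAB3 and LAB1 overlap.
LAB5 starts after LAB3 ends.
LAB5 starts after LAB1 ends.

LAB1 & LAB3, LAB3 & LAB4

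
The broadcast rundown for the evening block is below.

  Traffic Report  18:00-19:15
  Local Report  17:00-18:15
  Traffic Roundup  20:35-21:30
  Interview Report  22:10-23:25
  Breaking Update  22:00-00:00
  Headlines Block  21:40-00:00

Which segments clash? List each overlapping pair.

Breaking Update & Headlines Block, Breaking Update & Interview Report, Headlines Block & Interview Report, Local Report & Traffic Report

Sorted by start: Local Report, Traffic Report, Traffic Roundup, Headlines Block, Breaking Update, Interview Report.
Traffic Report starts before Local Report ends → Local Report and Traffic Report overlap.
Traffic Roundup starts after Local Report ends, so nothing later overlaps Local Report either.
Traffic Roundup starts after Traffic Report ends, so nothing later overlaps Traffic Report either.
Headlines Block starts after Traffic Roundup ends, so nothing later overlaps Traffic Roundup either.
Breaking Update starts before Headlines Block ends → Headlines Block and Breaking Update overlap.
Interview Report starts before Headlines Block ends → Headlines Block and Interview Report overlap.
Interview Report starts before Breaking Update ends → Breaking Update and Interview Report overlap.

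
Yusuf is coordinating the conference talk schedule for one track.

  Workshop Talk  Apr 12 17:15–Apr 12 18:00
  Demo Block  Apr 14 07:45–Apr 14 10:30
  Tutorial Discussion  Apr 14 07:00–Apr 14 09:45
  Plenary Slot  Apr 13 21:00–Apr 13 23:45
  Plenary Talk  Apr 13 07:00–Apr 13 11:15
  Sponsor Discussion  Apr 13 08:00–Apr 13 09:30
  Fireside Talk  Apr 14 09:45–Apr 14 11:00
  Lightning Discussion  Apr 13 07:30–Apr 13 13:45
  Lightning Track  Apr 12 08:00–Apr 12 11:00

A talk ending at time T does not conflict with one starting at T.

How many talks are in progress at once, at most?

3

Walk through starts and ends in time order (an end at T is processed before a start at T):
Apr 12 08:00 start Lightning Track → 1
Apr 12 11:00 end Lightning Track → 0
Apr 12 17:15 start Workshop Talk → 1
Apr 12 18:00 end Workshop Talk → 0
Apr 13 07:00 start Plenary Talk → 1
Apr 13 07:30 start Lightning Discussion → 2
Apr 13 08:00 start Sponsor Discussion → 3
Apr 13 09:30 end Sponsor Discussion → 2
Apr 13 11:15 end Plenary Talk → 1
Apr 13 13:45 end Lightning Discussion → 0
Apr 13 21:00 start Plenary Slot → 1
Apr 13 23:45 end Plenary Slot → 0
Apr 14 07:00 start Tutorial Discussion → 1
Apr 14 07:45 start Demo Block → 2
Apr 14 09:45 end Tutorial Discussion → 1
Apr 14 09:45 start Fireside Talk → 2
Apr 14 10:30 end Demo Block → 1
Apr 14 11:00 end Fireside Talk → 0
Peak is 3, at Apr 13 08:00 (Lightning Discussion, Plenary Talk, Sponsor Discussion).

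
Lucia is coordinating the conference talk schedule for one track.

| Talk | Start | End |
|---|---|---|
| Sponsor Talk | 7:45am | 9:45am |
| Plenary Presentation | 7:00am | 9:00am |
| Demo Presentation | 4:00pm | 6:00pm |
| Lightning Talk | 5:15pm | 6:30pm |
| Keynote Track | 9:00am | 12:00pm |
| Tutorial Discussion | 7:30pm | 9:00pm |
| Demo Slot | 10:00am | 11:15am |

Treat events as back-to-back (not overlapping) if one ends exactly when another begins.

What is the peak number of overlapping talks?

Sort all start/end points and keep a running count:
7:00am start Plenary Presentation → 1
7:45am start Sponsor Talk → 2
9:00am end Plenary Presentation → 1
9:00am start Keynote Track → 2
9:45am end Sponsor Talk → 1
10:00am start Demo Slot → 2
11:15am end Demo Slot → 1
12:00pm end Keynote Track → 0
4:00pm start Demo Presentation → 1
5:15pm start Lightning Talk → 2
6:00pm end Demo Presentation → 1
6:30pm end Lightning Talk → 0
7:30pm start Tutorial Discussion → 1
9:00pm end Tutorial Discussion → 0
Peak is 2, at 7:45am (Plenary Presentation, Sponsor Talk).

2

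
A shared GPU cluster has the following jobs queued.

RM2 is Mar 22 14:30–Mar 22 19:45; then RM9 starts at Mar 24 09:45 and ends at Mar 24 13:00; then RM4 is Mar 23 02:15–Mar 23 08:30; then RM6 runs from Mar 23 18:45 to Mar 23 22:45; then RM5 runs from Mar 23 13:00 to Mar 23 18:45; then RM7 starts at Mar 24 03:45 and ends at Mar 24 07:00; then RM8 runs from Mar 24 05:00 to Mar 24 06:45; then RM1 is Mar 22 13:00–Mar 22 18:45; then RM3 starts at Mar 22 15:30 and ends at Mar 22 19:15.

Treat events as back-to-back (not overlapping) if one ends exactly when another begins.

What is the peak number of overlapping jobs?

3

Walk through starts and ends in time order (an end at T is processed before a start at T):
Mar 22 13:00 start RM1 → 1
Mar 22 14:30 start RM2 → 2
Mar 22 15:30 start RM3 → 3
Mar 22 18:45 end RM1 → 2
Mar 22 19:15 end RM3 → 1
Mar 22 19:45 end RM2 → 0
Mar 23 02:15 start RM4 → 1
Mar 23 08:30 end RM4 → 0
Mar 23 13:00 start RM5 → 1
Mar 23 18:45 end RM5 → 0
Mar 23 18:45 start RM6 → 1
Mar 23 22:45 end RM6 → 0
Mar 24 03:45 start RM7 → 1
Mar 24 05:00 start RM8 → 2
Mar 24 06:45 end RM8 → 1
Mar 24 07:00 end RM7 → 0
Mar 24 09:45 start RM9 → 1
Mar 24 13:00 end RM9 → 0
Peak is 3, at Mar 22 15:30 (RM1, RM2, RM3).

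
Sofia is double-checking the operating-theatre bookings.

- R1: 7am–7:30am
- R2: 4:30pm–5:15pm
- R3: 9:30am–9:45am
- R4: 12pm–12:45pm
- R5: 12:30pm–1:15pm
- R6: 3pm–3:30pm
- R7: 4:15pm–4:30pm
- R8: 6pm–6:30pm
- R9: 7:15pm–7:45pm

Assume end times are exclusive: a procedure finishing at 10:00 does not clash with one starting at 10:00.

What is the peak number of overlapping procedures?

2

Walk through starts and ends in time order (an end at T is processed before a start at T):
7am start R1 → 1
7:30am end R1 → 0
9:30am start R3 → 1
9:45am end R3 → 0
12pm start R4 → 1
12:30pm start R5 → 2
12:45pm end R4 → 1
1:15pm end R5 → 0
3pm start R6 → 1
3:30pm end R6 → 0
4:15pm start R7 → 1
4:30pm end R7 → 0
4:30pm start R2 → 1
5:15pm end R2 → 0
6pm start R8 → 1
6:30pm end R8 → 0
7:15pm start R9 → 1
7:45pm end R9 → 0
Peak is 2, at 12:30pm (R4, R5).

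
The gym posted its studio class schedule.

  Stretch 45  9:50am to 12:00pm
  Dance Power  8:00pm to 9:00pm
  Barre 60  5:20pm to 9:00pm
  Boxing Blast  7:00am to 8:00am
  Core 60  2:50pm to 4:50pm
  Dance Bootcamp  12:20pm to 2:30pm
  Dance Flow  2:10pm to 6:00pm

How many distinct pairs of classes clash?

4

Sorted by start: Boxing Blast, Stretch 45, Dance Bootcamp, Dance Flow, Core 60, Barre 60, Dance Power.
Stretch 45 starts after Boxing Blast ends — done with Boxing Blast.
Dance Bootcamp starts after Stretch 45 ends — done with Stretch 45.
Dance Flow starts before Dance Bootcamp ends → Dance Bootcamp and Dance Flow overlap.
Core 60 starts after Dance Bootcamp ends — done with Dance Bootcamp.
Core 60 starts before Dance Flow ends → Dance Flow and Core 60 overlap.
Barre 60 starts before Dance Flow ends → Dance Flow and Barre 60 overlap.
Dance Power starts after Dance Flow ends.
Barre 60 starts after Core 60 ends — done with Core 60.
Dance Power starts before Barre 60 ends → Barre 60 and Dance Power overlap.
Overlapping pairs: Barre 60 & Dance Flow, Barre 60 & Dance Power, Core 60 & Dance Flow, Dance Bootcamp & Dance Flow — 4 in total.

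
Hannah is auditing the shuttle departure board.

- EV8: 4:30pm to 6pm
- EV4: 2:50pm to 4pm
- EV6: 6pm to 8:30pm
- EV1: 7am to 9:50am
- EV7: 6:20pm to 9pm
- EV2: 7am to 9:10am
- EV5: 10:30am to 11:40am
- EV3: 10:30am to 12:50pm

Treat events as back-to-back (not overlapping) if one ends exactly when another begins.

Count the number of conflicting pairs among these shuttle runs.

3

Check each pair: they overlap iff neither finishes before the other starts.
Sorted by start: EV1, EV2, EV3, EV5, EV4, EV8, EV6, EV7.
EV2 starts before EV1 ends → EV1 and EV2 overlap.
EV3 starts after EV1 ends — done with EV1.
EV3 starts after EV2 ends — done with EV2.
EV5 starts before EV3 ends → EV3 and EV5 overlap.
EV4 starts after EV3 ends — done with EV3.
EV4 starts after EV5 ends — done with EV5.
EV8 starts after EV4 ends — done with EV4.
EV6 starts exactly when EV8 ends (back-to-back, no overlap) — done with EV8.
EV7 starts before EV6 ends → EV6 and EV7 overlap.
Overlapping pairs: EV1 & EV2, EV3 & EV5, EV6 & EV7 — 3 in total.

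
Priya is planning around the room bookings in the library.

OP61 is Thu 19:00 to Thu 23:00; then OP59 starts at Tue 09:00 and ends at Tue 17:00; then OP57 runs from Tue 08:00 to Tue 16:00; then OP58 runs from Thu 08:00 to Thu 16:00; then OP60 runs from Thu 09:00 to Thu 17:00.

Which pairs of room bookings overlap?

Two intervals overlap when each starts before the other ends.
Sorted by start: OP57, OP59, OP58, OP60, OP61.
OP59 starts before OP57 ends → OP57 and OP59 overlap.
OP58 starts after OP57 ends — done with OP57.
OP58 starts after OP59 ends — done with OP59.
OP60 starts before OP58 ends → OP58 and OP60 overlap.
OP61 starts after OP58 ends.
OP61 starts after OP60 ends.

OP57 & OP59, OP58 & OP60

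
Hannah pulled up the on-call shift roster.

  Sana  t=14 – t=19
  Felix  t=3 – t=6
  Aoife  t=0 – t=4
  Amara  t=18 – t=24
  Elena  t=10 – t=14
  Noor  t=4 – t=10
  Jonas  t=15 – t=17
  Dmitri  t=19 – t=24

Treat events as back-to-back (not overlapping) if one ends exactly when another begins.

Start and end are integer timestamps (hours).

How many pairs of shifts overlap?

5

Sorted by start: Aoife, Felix, Noor, Elena, Sana, Jonas, Amara, Dmitri.
Felix starts before Aoife ends → Aoife and Felix overlap.
Noor starts exactly when Aoife ends (back-to-back, no overlap); Aoife is clear from here.
Noor starts before Felix ends → Felix and Noor overlap.
Elena starts after Felix ends; Felix is clear from here.
Elena starts exactly when Noor ends (back-to-back, no overlap); Noor is clear from here.
Sana starts exactly when Elena ends (back-to-back, no overlap); Elena is clear from here.
Jonas starts before Sana ends → Sana and Jonas overlap.
Amara starts before Sana ends → Sana and Amara overlap.
Dmitri starts exactly when Sana ends (back-to-back, no overlap).
Amara starts after Jonas ends; Jonas is clear from here.
Dmitri starts before Amara ends → Amara and Dmitri overlap.
Overlapping pairs: Amara & Dmitri, Amara & Sana, Aoife & Felix, Felix & Noor, Jonas & Sana — 5 in total.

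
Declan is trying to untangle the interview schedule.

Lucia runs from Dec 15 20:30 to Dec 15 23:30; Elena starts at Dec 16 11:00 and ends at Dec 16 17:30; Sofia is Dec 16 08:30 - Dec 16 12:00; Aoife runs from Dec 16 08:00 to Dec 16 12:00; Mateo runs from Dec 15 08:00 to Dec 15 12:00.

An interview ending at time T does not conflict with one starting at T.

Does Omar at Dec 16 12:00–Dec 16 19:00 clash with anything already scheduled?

Mateo: ends Dec 15 12:00 at or before Omar starts Dec 16 12:00 → clear.
Lucia: ends Dec 15 23:30 at or before Omar starts Dec 16 12:00 → clear.
Aoife: ends Dec 16 12:00 at or before Omar starts Dec 16 12:00 → clear.
Sofia: ends Dec 16 12:00 at or before Omar starts Dec 16 12:00 → clear.
Elena: starts Dec 16 11:00 before Omar ends Dec 16 19:00, and ends Dec 16 17:30 after Omar starts Dec 16 12:00 → overlap.
Omar overlaps Elena.

Yes — it overlaps Elena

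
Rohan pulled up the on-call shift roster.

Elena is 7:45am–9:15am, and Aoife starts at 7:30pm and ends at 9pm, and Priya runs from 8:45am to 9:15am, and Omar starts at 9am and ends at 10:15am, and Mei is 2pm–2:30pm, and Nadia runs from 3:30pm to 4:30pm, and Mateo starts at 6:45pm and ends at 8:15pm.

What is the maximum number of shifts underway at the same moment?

3

Sort all start/end points and keep a running count:
7:45am start Elena → 1
8:45am start Priya → 2
9am start Omar → 3
9:15am end Elena → 2
9:15am end Priya → 1
10:15am end Omar → 0
2pm start Mei → 1
2:30pm end Mei → 0
3:30pm start Nadia → 1
4:30pm end Nadia → 0
6:45pm start Mateo → 1
7:30pm start Aoife → 2
8:15pm end Mateo → 1
9pm end Aoife → 0
Peak is 3, at 9am (Elena, Omar, Priya).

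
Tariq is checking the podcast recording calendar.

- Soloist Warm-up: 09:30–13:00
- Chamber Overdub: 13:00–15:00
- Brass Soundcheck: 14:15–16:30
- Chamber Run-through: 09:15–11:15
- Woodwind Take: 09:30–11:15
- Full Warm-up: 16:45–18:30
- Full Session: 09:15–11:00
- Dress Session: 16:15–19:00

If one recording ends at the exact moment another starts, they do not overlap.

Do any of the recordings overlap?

Yes

Two intervals overlap when each starts before the other ends.
Sorted by start: Full Session, Chamber Run-through, Soloist Warm-up, Woodwind Take, Chamber Overdub, Brass Soundcheck, Dress Session, Full Warm-up.
Chamber Run-through starts before Full Session ends → Full Session and Chamber Run-through overlap.
That's a conflict, so the schedule is not conflict-free.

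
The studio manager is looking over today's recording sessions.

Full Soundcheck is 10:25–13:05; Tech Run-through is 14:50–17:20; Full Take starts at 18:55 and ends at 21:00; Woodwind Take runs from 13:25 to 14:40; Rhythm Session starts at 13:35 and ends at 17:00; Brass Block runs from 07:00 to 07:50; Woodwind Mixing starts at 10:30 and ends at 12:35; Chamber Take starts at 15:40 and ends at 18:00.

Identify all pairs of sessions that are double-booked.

Chamber Take & Rhythm Session, Chamber Take & Tech Run-through, Full Soundcheck & Woodwind Mixing, Rhythm Session & Tech Run-through, Rhythm Session & Woodwind Take

Sorted by start: Brass Block, Full Soundcheck, Woodwind Mixing, Woodwind Take, Rhythm Session, Tech Run-through, Chamber Take, Full Take.
Full Soundcheck starts after Brass Block ends, so nothing later overlaps Brass Block either.
Woodwind Mixing starts before Full Soundcheck ends → Full Soundcheck and Woodwind Mixing overlap.
Woodwind Take starts after Full Soundcheck ends, so nothing later overlaps Full Soundcheck either.
Woodwind Take starts after Woodwind Mixing ends, so nothing later overlaps Woodwind Mixing either.
Rhythm Session starts before Woodwind Take ends → Woodwind Take and Rhythm Session overlap.
Tech Run-through starts after Woodwind Take ends, so nothing later overlaps Woodwind Take either.
Tech Run-through starts before Rhythm Session ends → Rhythm Session and Tech Run-through overlap.
Chamber Take starts before Rhythm Session ends → Rhythm Session and Chamber Take overlap.
Full Take starts after Rhythm Session ends.
Chamber Take starts before Tech Run-through ends → Tech Run-through and Chamber Take overlap.
Full Take starts after Tech Run-through ends.
Full Take starts after Chamber Take ends.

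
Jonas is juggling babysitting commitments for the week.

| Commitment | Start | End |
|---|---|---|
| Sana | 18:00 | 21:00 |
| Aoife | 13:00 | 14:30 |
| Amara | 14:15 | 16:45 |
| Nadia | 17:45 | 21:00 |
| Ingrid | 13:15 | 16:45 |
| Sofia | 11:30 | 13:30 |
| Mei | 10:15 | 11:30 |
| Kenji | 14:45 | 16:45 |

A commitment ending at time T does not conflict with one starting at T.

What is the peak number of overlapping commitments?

3

Sort all start/end points and keep a running count:
10:15 start Mei → 1
11:30 end Mei → 0
11:30 start Sofia → 1
13:00 start Aoife → 2
13:15 start Ingrid → 3
13:30 end Sofia → 2
14:15 start Amara → 3
14:30 end Aoife → 2
14:45 start Kenji → 3
16:45 end Amara → 2
16:45 end Ingrid → 1
16:45 end Kenji → 0
17:45 start Nadia → 1
18:00 start Sana → 2
21:00 end Nadia → 1
21:00 end Sana → 0
Peak is 3, at 13:15 (Aoife, Ingrid, Sofia).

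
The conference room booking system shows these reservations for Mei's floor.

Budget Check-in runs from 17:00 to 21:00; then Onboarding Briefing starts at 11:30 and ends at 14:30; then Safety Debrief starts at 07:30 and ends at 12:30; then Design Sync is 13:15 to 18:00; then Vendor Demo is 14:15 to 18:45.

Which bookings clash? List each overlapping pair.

Budget Check-in & Design Sync, Budget Check-in & Vendor Demo, Design Sync & Onboarding Briefing, Design Sync & Vendor Demo, Onboarding Briefing & Safety Debrief, Onboarding Briefing & Vendor Demo

Sorted by start: Safety Debrief, Onboarding Briefing, Design Sync, Vendor Demo, Budget Check-in.
Onboarding Briefing starts before Safety Debrief ends → Safety Debrief and Onboarding Briefing overlap.
Design Sync starts after Safety Debrief ends, so nothing later overlaps Safety Debrief either.
Design Sync starts before Onboarding Briefing ends → Onboarding Briefing and Design Sync overlap.
Vendor Demo starts before Onboarding Briefing ends → Onboarding Briefing and Vendor Demo overlap.
Budget Check-in starts after Onboarding Briefing ends.
Vendor Demo starts before Design Sync ends → Design Sync and Vendor Demo overlap.
Budget Check-in starts before Design Sync ends → Design Sync and Budget Check-in overlap.
Budget Check-in starts before Vendor Demo ends → Vendor Demo and Budget Check-in overlap.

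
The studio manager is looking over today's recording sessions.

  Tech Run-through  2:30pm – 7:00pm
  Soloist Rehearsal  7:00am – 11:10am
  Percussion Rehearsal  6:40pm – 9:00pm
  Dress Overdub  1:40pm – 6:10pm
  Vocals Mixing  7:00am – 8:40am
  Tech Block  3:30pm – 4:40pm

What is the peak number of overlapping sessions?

3

Sort all start/end points and keep a running count:
7:00am start Soloist Rehearsal → 1
7:00am start Vocals Mixing → 2
8:40am end Vocals Mixing → 1
11:10am end Soloist Rehearsal → 0
1:40pm start Dress Overdub → 1
2:30pm start Tech Run-through → 2
3:30pm start Tech Block → 3
4:40pm end Tech Block → 2
6:10pm end Dress Overdub → 1
6:40pm start Percussion Rehearsal → 2
7:00pm end Tech Run-through → 1
9:00pm end Percussion Rehearsal → 0
Peak is 3, at 3:30pm (Dress Overdub, Tech Block, Tech Run-through).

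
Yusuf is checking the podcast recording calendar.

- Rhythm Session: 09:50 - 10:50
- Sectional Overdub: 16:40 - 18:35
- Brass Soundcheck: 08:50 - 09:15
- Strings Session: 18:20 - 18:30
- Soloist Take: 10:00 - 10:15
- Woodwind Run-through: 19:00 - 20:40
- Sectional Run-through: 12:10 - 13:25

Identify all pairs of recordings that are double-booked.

Sorted by start: Brass Soundcheck, Rhythm Session, Soloist Take, Sectional Run-through, Sectional Overdub, Strings Session, Woodwind Run-through.
Rhythm Session starts after Brass Soundcheck ends, so Brass Soundcheck has no further overlaps.
Soloist Take starts before Rhythm Session ends → Rhythm Session and Soloist Take overlap.
Sectional Run-through starts after Rhythm Session ends, so Rhythm Session has no further overlaps.
Sectional Run-through starts after Soloist Take ends, so Soloist Take has no further overlaps.
Sectional Overdub starts after Sectional Run-through ends, so Sectional Run-through has no further overlaps.
Strings Session starts before Sectional Overdub ends → Sectional Overdub and Strings Session overlap.
Woodwind Run-through starts after Sectional Overdub ends.
Woodwind Run-through starts after Strings Session ends.

Rhythm Session & Soloist Take, Sectional Overdub & Strings Session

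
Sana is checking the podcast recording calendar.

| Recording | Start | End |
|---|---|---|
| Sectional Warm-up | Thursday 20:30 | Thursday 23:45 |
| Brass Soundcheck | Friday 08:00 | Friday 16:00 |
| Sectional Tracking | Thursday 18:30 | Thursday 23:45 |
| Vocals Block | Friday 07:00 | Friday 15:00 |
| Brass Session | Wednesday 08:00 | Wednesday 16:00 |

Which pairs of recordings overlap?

Sorted by start: Brass Session, Sectional Tracking, Sectional Warm-up, Vocals Block, Brass Soundcheck.
Sectional Tracking starts after Brass Session ends, so nothing later overlaps Brass Session either.
Sectional Warm-up starts before Sectional Tracking ends → Sectional Tracking and Sectional Warm-up overlap.
Vocals Block starts after Sectional Tracking ends, so nothing later overlaps Sectional Tracking either.
Vocals Block starts after Sectional Warm-up ends, so nothing later overlaps Sectional Warm-up either.
Brass Soundcheck starts before Vocals Block ends → Vocals Block and Brass Soundcheck overlap.

Brass Soundcheck & Vocals Block, Sectional Tracking & Sectional Warm-up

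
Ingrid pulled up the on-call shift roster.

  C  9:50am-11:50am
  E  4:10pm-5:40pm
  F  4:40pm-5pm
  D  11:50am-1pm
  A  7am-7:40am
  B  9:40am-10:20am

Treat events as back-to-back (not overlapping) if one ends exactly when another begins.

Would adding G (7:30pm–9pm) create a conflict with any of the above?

A: ends 7:40am at or before G starts 7:30pm → clear.
B: ends 10:20am at or before G starts 7:30pm → clear.
C: ends 11:50am at or before G starts 7:30pm → clear.
D: ends 1pm at or before G starts 7:30pm → clear.
E: ends 5:40pm at or before G starts 7:30pm → clear.
F: ends 5pm at or before G starts 7:30pm → clear.

No — it doesn't clash with anything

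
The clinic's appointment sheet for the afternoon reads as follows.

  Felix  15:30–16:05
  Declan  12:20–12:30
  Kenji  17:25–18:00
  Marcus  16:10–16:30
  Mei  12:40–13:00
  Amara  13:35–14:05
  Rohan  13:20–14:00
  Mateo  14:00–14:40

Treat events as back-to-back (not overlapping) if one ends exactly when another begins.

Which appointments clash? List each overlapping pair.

Sorted by start: Declan, Mei, Rohan, Amara, Mateo, Felix, Marcus, Kenji.
Mei starts after Declan ends, so Declan has no further overlaps.
Rohan starts after Mei ends, so Mei has no further overlaps.
Amara starts before Rohan ends → Rohan and Amara overlap.
Mateo starts exactly when Rohan ends (back-to-back, no overlap), so Rohan has no further overlaps.
Mateo starts before Amara ends → Amara and Mateo overlap.
Felix starts after Amara ends, so Amara has no further overlaps.
Felix starts after Mateo ends, so Mateo has no further overlaps.
Marcus starts after Felix ends, so Felix has no further overlaps.
Kenji starts after Marcus ends.

Amara & Mateo, Amara & Rohan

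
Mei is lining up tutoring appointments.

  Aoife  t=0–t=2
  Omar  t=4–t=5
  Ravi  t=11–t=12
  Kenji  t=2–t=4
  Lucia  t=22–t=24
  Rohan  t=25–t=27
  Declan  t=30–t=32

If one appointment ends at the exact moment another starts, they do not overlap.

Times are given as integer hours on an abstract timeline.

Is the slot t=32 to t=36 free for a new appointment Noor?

Aoife: ends t=2 at or before Noor starts t=32 → clear.
Kenji: ends t=4 at or before Noor starts t=32 → clear.
Omar: ends t=5 at or before Noor starts t=32 → clear.
Ravi: ends t=12 at or before Noor starts t=32 → clear.
Lucia: ends t=24 at or before Noor starts t=32 → clear.
Rohan: ends t=27 at or before Noor starts t=32 → clear.
Declan: ends t=32 at or before Noor starts t=32 → clear.

Yes — the slot is free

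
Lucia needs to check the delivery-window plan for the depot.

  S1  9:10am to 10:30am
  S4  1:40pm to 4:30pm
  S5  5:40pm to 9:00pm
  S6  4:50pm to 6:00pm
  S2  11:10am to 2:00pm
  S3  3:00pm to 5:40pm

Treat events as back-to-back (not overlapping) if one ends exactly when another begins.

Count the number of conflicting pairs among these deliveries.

Sorted by start: S1, S2, S4, S3, S6, S5.
S2 starts after S1 ends — done with S1.
S4 starts before S2 ends → S2 and S4 overlap.
S3 starts after S2 ends — done with S2.
S3 starts before S4 ends → S4 and S3 overlap.
S6 starts after S4 ends — done with S4.
S6 starts before S3 ends → S3 and S6 overlap.
S5 starts exactly when S3 ends (back-to-back, no overlap).
S5 starts before S6 ends → S6 and S5 overlap.
Overlapping pairs: S2 & S4, S3 & S4, S3 & S6, S5 & S6 — 4 in total.

4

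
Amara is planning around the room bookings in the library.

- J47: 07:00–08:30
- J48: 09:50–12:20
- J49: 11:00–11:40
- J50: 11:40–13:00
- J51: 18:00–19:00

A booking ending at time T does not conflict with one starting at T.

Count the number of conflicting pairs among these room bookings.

Check each pair: they overlap iff neither finishes before the other starts.
Sorted by start: J47, J48, J49, J50, J51.
J48 starts after J47 ends; J47 is clear from here.
J49 starts before J48 ends → J48 and J49 overlap.
J50 starts before J48 ends → J48 and J50 overlap.
J51 starts after J48 ends.
J50 starts exactly when J49 ends (back-to-back, no overlap); J49 is clear from here.
J51 starts after J50 ends.
Overlapping pairs: J48 & J49, J48 & J50 — 2 in total.

2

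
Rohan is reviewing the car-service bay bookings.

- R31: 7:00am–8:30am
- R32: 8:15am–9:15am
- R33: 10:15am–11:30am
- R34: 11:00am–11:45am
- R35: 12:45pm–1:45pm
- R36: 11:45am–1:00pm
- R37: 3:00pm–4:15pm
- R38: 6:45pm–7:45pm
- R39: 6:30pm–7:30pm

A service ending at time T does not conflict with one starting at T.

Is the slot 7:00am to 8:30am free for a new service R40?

No — it overlaps R31, R32

R31: starts 7:00am before R40 ends 8:30am, and ends 8:30am after R40 starts 7:00am → overlap.
R32: starts 8:15am before R40 ends 8:30am, and ends 9:15am after R40 starts 7:00am → overlap.
R33: starts 10:15am at or after R40 ends 8:30am → clear.
R34: starts 11:00am at or after R40 ends 8:30am → clear.
R36: starts 11:45am at or after R40 ends 8:30am → clear.
R35: starts 12:45pm at or after R40 ends 8:30am → clear.
R37: starts 3:00pm at or after R40 ends 8:30am → clear.
R39: starts 6:30pm at or after R40 ends 8:30am → clear.
R38: starts 6:45pm at or after R40 ends 8:30am → clear.
R40 overlaps R31, R32.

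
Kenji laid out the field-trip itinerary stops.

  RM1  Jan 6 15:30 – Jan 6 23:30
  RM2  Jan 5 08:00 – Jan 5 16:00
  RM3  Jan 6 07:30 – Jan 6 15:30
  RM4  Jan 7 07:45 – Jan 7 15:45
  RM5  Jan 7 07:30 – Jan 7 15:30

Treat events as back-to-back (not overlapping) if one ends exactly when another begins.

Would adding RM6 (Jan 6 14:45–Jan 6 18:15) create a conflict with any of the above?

RM2: ends Jan 5 16:00 at or before RM6 starts Jan 6 14:45 → clear.
RM3: starts Jan 6 07:30 before RM6 ends Jan 6 18:15, and ends Jan 6 15:30 after RM6 starts Jan 6 14:45 → overlap.
RM1: starts Jan 6 15:30 before RM6 ends Jan 6 18:15, and ends Jan 6 23:30 after RM6 starts Jan 6 14:45 → overlap.
RM5: starts Jan 7 07:30 at or after RM6 ends Jan 6 18:15 → clear.
RM4: starts Jan 7 07:45 at or after RM6 ends Jan 6 18:15 → clear.
RM6 overlaps RM1, RM3.

Yes — it overlaps RM1, RM3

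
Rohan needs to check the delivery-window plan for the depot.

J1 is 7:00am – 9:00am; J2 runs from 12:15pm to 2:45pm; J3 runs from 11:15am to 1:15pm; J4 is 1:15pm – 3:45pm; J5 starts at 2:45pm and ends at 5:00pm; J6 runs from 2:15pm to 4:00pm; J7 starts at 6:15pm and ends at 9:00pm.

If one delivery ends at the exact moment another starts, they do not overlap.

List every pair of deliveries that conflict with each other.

Sorted by start: J1, J3, J2, J4, J6, J5, J7.
J3 starts after J1 ends, so J1 has no further overlaps.
J2 starts before J3 ends → J3 and J2 overlap.
J4 starts exactly when J3 ends (back-to-back, no overlap), so J3 has no further overlaps.
J4 starts before J2 ends → J2 and J4 overlap.
J6 starts before J2 ends → J2 and J6 overlap.
J5 starts exactly when J2 ends (back-to-back, no overlap), so J2 has no further overlaps.
J6 starts before J4 ends → J4 and J6 overlap.
J5 starts before J4 ends → J4 and J5 overlap.
J7 starts after J4 ends.
J5 starts before J6 ends → J6 and J5 overlap.
J7 starts after J6 ends.
J7 starts after J5 ends.

J2 & J3, J2 & J4, J2 & J6, J4 & J5, J4 & J6, J5 & J6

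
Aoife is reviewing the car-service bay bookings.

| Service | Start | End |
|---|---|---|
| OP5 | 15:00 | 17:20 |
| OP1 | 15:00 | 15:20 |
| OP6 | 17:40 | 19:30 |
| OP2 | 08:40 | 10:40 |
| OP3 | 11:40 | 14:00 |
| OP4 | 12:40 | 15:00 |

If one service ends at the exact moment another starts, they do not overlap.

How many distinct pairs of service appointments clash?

2

Check each pair: they overlap iff neither finishes before the other starts.
Sorted by start: OP2, OP3, OP4, OP1, OP5, OP6.
OP3 starts after OP2 ends, so nothing later overlaps OP2 either.
OP4 starts before OP3 ends → OP3 and OP4 overlap.
OP1 starts after OP3 ends, so nothing later overlaps OP3 either.
OP1 starts exactly when OP4 ends (back-to-back, no overlap), so nothing later overlaps OP4 either.
OP5 starts before OP1 ends → OP1 and OP5 overlap.
OP6 starts after OP1 ends.
OP6 starts after OP5 ends.
Overlapping pairs: OP1 & OP5, OP3 & OP4 — 2 in total.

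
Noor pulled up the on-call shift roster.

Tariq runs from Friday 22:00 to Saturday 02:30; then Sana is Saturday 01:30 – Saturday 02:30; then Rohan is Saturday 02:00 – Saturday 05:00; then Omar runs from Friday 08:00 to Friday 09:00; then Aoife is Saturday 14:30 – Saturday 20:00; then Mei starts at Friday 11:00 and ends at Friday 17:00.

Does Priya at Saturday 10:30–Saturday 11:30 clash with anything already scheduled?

Omar: ends Friday 09:00 at or before Priya starts Saturday 10:30 → clear.
Mei: ends Friday 17:00 at or before Priya starts Saturday 10:30 → clear.
Tariq: ends Saturday 02:30 at or before Priya starts Saturday 10:30 → clear.
Sana: ends Saturday 02:30 at or before Priya starts Saturday 10:30 → clear.
Rohan: ends Saturday 05:00 at or before Priya starts Saturday 10:30 → clear.
Aoife: starts Saturday 14:30 at or after Priya ends Saturday 11:30 → clear.

No — it doesn't clash with anything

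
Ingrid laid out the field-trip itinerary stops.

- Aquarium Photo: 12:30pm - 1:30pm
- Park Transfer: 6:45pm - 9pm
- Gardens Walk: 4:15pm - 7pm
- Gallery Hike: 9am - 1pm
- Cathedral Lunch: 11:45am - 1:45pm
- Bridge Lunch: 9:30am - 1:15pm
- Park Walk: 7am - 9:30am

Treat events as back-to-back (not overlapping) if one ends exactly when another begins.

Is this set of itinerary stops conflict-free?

Sorted by start: Park Walk, Gallery Hike, Bridge Lunch, Cathedral Lunch, Aquarium Photo, Gardens Walk, Park Transfer.
Gallery Hike starts before Park Walk ends → Park Walk and Gallery Hike overlap.
That's a conflict, so the schedule is not conflict-free.

No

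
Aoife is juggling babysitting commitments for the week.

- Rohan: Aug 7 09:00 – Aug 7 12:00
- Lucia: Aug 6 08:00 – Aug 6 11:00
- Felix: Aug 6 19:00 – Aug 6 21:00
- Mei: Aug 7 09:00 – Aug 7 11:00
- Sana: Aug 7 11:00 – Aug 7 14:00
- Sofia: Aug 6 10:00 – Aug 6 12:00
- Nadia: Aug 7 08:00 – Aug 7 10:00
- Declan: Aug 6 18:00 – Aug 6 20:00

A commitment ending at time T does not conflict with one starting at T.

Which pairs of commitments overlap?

Sorted by start: Lucia, Sofia, Declan, Felix, Nadia, Rohan, Mei, Sana.
Sofia starts before Lucia ends → Lucia and Sofia overlap.
Declan starts after Lucia ends, so nothing later overlaps Lucia either.
Declan starts after Sofia ends, so nothing later overlaps Sofia either.
Felix starts before Declan ends → Declan and Felix overlap.
Nadia starts after Declan ends, so nothing later overlaps Declan either.
Nadia starts after Felix ends, so nothing later overlaps Felix either.
Rohan starts before Nadia ends → Nadia and Rohan overlap.
Mei starts before Nadia ends → Nadia and Mei overlap.
Sana starts after Nadia ends.
Mei starts before Rohan ends → Rohan and Mei overlap.
Sana starts before Rohan ends → Rohan and Sana overlap.
Sana starts exactly when Mei ends (back-to-back, no overlap).

Declan & Felix, Lucia & Sofia, Mei & Nadia, Mei & Rohan, Nadia & Rohan, Rohan & Sana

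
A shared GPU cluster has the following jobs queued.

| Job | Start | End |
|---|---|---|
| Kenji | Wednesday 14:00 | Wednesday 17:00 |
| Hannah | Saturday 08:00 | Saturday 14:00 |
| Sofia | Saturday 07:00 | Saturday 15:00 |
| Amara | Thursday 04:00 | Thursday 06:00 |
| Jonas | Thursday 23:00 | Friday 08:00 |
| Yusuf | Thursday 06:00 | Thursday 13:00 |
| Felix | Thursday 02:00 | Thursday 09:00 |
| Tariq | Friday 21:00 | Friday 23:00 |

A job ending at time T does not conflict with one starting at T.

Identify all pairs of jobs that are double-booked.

Amara & Felix, Felix & Yusuf, Hannah & Sofia

Check each pair: they overlap iff neither finishes before the other starts.
Sorted by start: Kenji, Felix, Amara, Yusuf, Jonas, Tariq, Sofia, Hannah.
Felix starts after Kenji ends, so Kenji has no further overlaps.
Amara starts before Felix ends → Felix and Amara overlap.
Yusuf starts before Felix ends → Felix and Yusuf overlap.
Jonas starts after Felix ends, so Felix has no further overlaps.
Yusuf starts exactly when Amara ends (back-to-back, no overlap), so Amara has no further overlaps.
Jonas starts after Yusuf ends, so Yusuf has no further overlaps.
Tariq starts after Jonas ends, so Jonas has no further overlaps.
Sofia starts after Tariq ends, so Tariq has no further overlaps.
Hannah starts before Sofia ends → Sofia and Hannah overlap.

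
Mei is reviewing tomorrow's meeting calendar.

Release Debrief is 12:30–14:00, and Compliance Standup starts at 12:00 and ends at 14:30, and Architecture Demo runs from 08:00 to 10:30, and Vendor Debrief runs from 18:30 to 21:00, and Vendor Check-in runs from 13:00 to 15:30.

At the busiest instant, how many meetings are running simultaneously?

3

Walk through starts and ends in time order (an end at T is processed before a start at T):
08:00 start Architecture Demo → 1
10:30 end Architecture Demo → 0
12:00 start Compliance Standup → 1
12:30 start Release Debrief → 2
13:00 start Vendor Check-in → 3
14:00 end Release Debrief → 2
14:30 end Compliance Standup → 1
15:30 end Vendor Check-in → 0
18:30 start Vendor Debrief → 1
21:00 end Vendor Debrief → 0
Peak is 3, at 13:00 (Compliance Standup, Release Debrief, Vendor Check-in).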